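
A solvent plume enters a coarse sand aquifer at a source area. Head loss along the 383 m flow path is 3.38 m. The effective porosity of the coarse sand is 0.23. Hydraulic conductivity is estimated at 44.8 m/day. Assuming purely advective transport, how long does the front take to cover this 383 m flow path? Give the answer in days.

Hydraulic gradient i = Δh / L = 3.38 / 383 = 0.008825.
Darcy flux q = K · i = 44.80 × 0.008825 = 0.3954 m/day.
Seepage velocity v = q / n_e = 0.3954 / 0.23 = 1.719 m/day.
Travel time t = L / v = 383 / 1.719 = 222.8 days.

223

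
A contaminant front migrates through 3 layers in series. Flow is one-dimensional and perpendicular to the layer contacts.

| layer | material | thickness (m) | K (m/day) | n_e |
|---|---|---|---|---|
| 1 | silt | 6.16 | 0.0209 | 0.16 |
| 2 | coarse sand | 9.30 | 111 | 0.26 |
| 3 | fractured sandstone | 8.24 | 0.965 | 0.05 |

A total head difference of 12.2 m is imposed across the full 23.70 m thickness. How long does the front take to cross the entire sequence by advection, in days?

With flow normal to the layers, continuity requires the same specific discharge q through every layer.
Σ(b_i/K_i) = 6.16/0.0209 + 9.30/111 + 8.24/0.965 = 303.4 d.
q = Δh / Σ(b_i/K_i) = 12.2 / 303.4 = 0.04022 m/day.
In each layer the seepage velocity is v_i = q/n_i, so the layer transit time is t_i = b_i·n_i / q:
  layer 1 (silt): t_1 = 6.16 × 0.16 / 0.04022 = 24.51 d
  layer 2 (coarse sand): t_2 = 9.30 × 0.26 / 0.04022 = 60.12 d
  layer 3 (fractured sandstone): t_3 = 8.24 × 0.05 / 0.04022 = 10.24 d
Total t = Σ t_i = 94.88 days.

94.9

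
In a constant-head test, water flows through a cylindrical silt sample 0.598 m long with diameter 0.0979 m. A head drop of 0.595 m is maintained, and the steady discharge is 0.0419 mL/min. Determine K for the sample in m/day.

0.00806

Cross-sectional area A = π·(d/2)² = π × (0.0979/2)² = 0.007528 m².
Convert discharge: 0.0419 mL/min = 6.983e-10 m³/s.
Darcy's law rearranged: K = Q·L / (A·Δh) = 6.983e-10 × 0.598 / (0.007528 × 0.595) = 9.324e-08 m/s = 0.008056 m/day.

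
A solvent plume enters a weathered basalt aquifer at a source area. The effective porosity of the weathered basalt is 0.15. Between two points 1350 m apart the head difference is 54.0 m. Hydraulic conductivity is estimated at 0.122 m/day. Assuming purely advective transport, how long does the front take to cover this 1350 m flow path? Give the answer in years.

Hydraulic gradient i = Δh / L = 54.0 / 1350 = 0.04000.
Darcy flux q = K · i = 0.1220 × 0.04000 = 0.004880 m/day.
Seepage velocity v = q / n_e = 0.004880 / 0.15 = 0.03253 m/day.
Travel time t = L / v = 1350 / 0.03253 = 41496 days = 113.6 years.

114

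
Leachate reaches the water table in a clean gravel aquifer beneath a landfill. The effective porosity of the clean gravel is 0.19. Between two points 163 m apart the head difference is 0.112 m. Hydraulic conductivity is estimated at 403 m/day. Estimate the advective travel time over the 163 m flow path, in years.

0.306

Hydraulic gradient i = Δh / L = 0.112 / 163 = 0.0006871.
Darcy flux q = K · i = 403.0 × 0.0006871 = 0.2769 m/day.
Seepage velocity v = q / n_e = 0.2769 / 0.19 = 1.457 m/day.
Travel time t = L / v = 163 / 1.457 = 111.8 days = 0.3062 years.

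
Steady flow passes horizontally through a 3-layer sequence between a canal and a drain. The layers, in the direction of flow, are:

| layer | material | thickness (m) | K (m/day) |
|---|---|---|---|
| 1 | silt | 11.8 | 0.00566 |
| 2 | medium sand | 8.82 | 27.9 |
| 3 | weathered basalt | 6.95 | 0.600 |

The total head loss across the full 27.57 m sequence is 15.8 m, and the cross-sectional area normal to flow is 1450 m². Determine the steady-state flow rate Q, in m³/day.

Flow is perpendicular to layering, so the layers act in series and the equivalent K is the thickness-weighted harmonic mean.
Total thickness L = 11.8 + 8.82 + 6.95 = 27.57 m.
Σ(b_i/K_i) = 11.8/0.00566 + 8.82/27.9 + 6.95/0.600 = 2097 d.
K_eq = L / Σ(b_i/K_i) = 27.57 / 2097 = 0.01315 m/day.
Q = K_eq · A · (Δh/L) = 0.01315 × 1450 × (15.8/27.57) = 10.93 m³/day.

10.9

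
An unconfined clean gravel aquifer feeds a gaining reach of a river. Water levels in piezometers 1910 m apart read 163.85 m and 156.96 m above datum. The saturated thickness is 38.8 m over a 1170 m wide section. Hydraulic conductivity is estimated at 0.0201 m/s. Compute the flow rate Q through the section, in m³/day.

Convert K: 0.0201 m/s × 86400 = 1737 m/day.
Cross-sectional area A = 1170 × 38.8 = 45396 m².
Hydraulic gradient i = (163.85 − 156.96) / 1910 = 6.89 / 1910 = 0.003607.
Darcy's law: Q = K · A · i = 1737 × 45396 × 0.003607 = 2.844e+05 m³/day.

284000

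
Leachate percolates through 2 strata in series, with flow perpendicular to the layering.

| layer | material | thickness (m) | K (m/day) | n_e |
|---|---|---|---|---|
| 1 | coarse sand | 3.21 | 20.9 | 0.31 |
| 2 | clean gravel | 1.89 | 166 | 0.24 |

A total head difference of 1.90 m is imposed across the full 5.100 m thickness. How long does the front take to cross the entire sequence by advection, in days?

With flow normal to the layers, continuity requires the same specific discharge q through every layer.
Σ(b_i/K_i) = 3.21/20.9 + 1.89/166 = 0.1650 d.
q = Δh / Σ(b_i/K_i) = 1.90 / 0.1650 = 11.52 m/day.
In each layer the seepage velocity is v_i = q/n_i, so the layer transit time is t_i = b_i·n_i / q:
  layer 1 (coarse sand): t_1 = 3.21 × 0.31 / 11.52 = 0.08640 d
  layer 2 (clean gravel): t_2 = 1.89 × 0.24 / 11.52 = 0.03939 d
Total t = Σ t_i = 0.1258 days.

0.126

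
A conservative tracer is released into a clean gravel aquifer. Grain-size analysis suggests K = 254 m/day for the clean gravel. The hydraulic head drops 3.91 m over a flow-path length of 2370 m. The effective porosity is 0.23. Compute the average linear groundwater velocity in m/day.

Hydraulic gradient i = Δh / L = 3.91 / 2370 = 0.001650.
Darcy flux q = K · i = 254.0 × 0.001650 = 0.4190 m/day.
Seepage velocity v = q / n_e = 0.4190 / 0.23 = 1.822 m/day.

1.82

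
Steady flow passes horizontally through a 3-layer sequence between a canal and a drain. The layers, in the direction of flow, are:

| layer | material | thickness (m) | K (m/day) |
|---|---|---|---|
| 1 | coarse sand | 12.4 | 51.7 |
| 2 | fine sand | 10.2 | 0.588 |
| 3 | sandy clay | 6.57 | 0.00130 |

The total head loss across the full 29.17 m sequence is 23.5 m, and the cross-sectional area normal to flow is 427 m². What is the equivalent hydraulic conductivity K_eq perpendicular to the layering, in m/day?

0.00575

Flow is perpendicular to layering, so the layers act in series and the equivalent K is the thickness-weighted harmonic mean.
Total thickness L = 12.4 + 10.2 + 6.57 = 29.17 m.
Σ(b_i/K_i) = 12.4/51.7 + 10.2/0.588 + 6.57/0.00130 = 5071 d.
K_eq = L / Σ(b_i/K_i) = 29.17 / 5071 = 0.005752 m/day.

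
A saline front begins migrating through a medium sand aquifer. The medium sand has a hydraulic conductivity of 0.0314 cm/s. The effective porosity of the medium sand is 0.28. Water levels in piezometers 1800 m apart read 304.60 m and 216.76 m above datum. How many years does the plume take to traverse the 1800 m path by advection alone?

1.04

Convert K: 0.0314 cm/s × 864 = 27.13 m/day.
Hydraulic gradient i = (304.60 − 216.76) / 1800 = 87.84 / 1800 = 0.04880.
Darcy flux q = K · i = 27.13 × 0.04880 = 1.324 m/day.
Seepage velocity v = q / n_e = 1.324 / 0.28 = 4.728 m/day.
Travel time t = L / v = 1800 / 4.728 = 380.7 days = 1.042 years.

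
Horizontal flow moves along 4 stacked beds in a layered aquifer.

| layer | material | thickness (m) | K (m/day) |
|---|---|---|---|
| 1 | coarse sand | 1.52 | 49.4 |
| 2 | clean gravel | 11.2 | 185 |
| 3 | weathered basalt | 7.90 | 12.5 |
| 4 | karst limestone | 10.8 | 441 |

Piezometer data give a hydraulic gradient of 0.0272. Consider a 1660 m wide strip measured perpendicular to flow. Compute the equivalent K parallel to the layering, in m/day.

Flow is parallel to layering, so each bed carries its own Darcy discharge and the transmissivities add.
Σ(K_i·b_i) = 49.4×1.52 + 185×11.2 + 12.5×7.90 + 441×10.8 = 7009 m²/day.
Total thickness b = 31.42 m, so K_eq = Σ(K_i·b_i)/b = 223.1 m/day.

223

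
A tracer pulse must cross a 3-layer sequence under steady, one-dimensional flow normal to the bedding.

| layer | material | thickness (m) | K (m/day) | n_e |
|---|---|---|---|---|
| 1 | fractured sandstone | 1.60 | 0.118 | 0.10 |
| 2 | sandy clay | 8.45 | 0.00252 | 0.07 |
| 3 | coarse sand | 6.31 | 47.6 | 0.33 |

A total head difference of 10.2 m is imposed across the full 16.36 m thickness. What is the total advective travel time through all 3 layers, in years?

With flow normal to the layers, continuity requires the same specific discharge q through every layer.
Σ(b_i/K_i) = 1.60/0.118 + 8.45/0.00252 + 6.31/47.6 = 3367 d.
q = Δh / Σ(b_i/K_i) = 10.2 / 3367 = 0.003030 m/day.
In each layer the seepage velocity is v_i = q/n_i, so the layer transit time is t_i = b_i·n_i / q:
  layer 1 (fractured sandstone): t_1 = 1.60 × 0.10 / 0.003030 = 52.81 d
  layer 2 (sandy clay): t_2 = 8.45 × 0.07 / 0.003030 = 195.2 d
  layer 3 (coarse sand): t_3 = 6.31 × 0.33 / 0.003030 = 687.3 d
Total t = Σ t_i = 935.4 days = 2.561 years.

2.56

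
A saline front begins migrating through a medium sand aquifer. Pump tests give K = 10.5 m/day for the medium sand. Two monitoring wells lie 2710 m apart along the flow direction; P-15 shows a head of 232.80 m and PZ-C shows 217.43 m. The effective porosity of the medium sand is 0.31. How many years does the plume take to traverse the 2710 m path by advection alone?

Hydraulic gradient i = (232.80 − 217.43) / 2710 = 15.37 / 2710 = 0.005672.
Darcy flux q = K · i = 10.50 × 0.005672 = 0.05955 m/day.
Seepage velocity v = q / n_e = 0.05955 / 0.31 = 0.1921 m/day.
Travel time t = L / v = 2710 / 0.1921 = 14107 days = 38.62 years.

38.6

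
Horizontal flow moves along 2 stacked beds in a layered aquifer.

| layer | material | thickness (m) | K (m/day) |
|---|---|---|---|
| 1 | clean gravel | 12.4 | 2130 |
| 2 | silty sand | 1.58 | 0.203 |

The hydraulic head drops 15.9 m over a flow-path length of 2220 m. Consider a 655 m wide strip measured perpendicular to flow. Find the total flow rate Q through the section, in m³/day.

Flow is parallel to layering, so each bed carries its own Darcy discharge and the transmissivities add.
Σ(K_i·b_i) = 2130×12.4 + 0.203×1.58 = 26412 m²/day.
Hydraulic gradient i = Δh / L = 15.9 / 2220 = 0.007162.
Q = Σ(K_i·b_i) · W · i = 26412 × 655 × 0.007162 = 1.239e+05 m³/day.

124000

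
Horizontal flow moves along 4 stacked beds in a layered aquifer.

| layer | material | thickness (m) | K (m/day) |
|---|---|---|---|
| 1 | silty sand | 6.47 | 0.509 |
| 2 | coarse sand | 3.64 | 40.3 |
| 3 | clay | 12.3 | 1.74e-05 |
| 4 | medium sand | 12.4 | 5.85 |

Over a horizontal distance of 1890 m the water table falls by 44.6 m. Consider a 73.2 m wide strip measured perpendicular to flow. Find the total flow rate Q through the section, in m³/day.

384

Flow is parallel to layering, so each bed carries its own Darcy discharge and the transmissivities add.
Σ(K_i·b_i) = 0.509×6.47 + 40.3×3.64 + 1.74e-05×12.3 + 5.85×12.4 = 222.5 m²/day.
Hydraulic gradient i = Δh / L = 44.6 / 1890 = 0.02360.
Q = Σ(K_i·b_i) · W · i = 222.5 × 73.2 × 0.02360 = 384.4 m³/day.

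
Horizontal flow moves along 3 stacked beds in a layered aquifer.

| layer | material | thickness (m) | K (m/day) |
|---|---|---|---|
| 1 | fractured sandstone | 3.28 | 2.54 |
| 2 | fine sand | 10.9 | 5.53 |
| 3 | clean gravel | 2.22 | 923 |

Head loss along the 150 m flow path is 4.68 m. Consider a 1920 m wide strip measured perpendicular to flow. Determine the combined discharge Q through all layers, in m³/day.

127000

Flow is parallel to layering, so each bed carries its own Darcy discharge and the transmissivities add.
Σ(K_i·b_i) = 2.54×3.28 + 5.53×10.9 + 923×2.22 = 2118 m²/day.
Hydraulic gradient i = Δh / L = 4.68 / 150 = 0.03120.
Q = Σ(K_i·b_i) · W · i = 2118 × 1920 × 0.03120 = 1.269e+05 m³/day.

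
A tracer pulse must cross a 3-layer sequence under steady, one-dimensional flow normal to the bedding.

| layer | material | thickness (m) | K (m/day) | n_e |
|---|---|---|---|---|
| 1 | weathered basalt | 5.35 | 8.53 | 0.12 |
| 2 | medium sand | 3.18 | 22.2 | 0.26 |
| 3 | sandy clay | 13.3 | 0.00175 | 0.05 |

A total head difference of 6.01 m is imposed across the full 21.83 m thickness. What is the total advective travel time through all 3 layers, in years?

With flow normal to the layers, continuity requires the same specific discharge q through every layer.
Σ(b_i/K_i) = 5.35/8.53 + 3.18/22.2 + 13.3/0.00175 = 7601 d.
q = Δh / Σ(b_i/K_i) = 6.01 / 7601 = 0.0007907 m/day.
In each layer the seepage velocity is v_i = q/n_i, so the layer transit time is t_i = b_i·n_i / q:
  layer 1 (weathered basalt): t_1 = 5.35 × 0.12 / 0.0007907 = 811.9 d
  layer 2 (medium sand): t_2 = 3.18 × 0.26 / 0.0007907 = 1046 d
  layer 3 (sandy clay): t_3 = 13.3 × 0.05 / 0.0007907 = 841.0 d
Total t = Σ t_i = 2699 days = 7.388 years.

7.39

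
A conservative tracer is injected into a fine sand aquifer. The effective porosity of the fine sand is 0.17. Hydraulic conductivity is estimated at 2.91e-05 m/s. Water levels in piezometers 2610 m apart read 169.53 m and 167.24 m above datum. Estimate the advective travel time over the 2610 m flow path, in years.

551

Convert K: 2.91e-05 m/s × 86400 = 2.514 m/day.
Hydraulic gradient i = (169.53 − 167.24) / 2610 = 2.29 / 2610 = 0.0008774.
Darcy flux q = K · i = 2.514 × 0.0008774 = 0.002206 m/day.
Seepage velocity v = q / n_e = 0.002206 / 0.17 = 0.01298 m/day.
Travel time t = L / v = 2610 / 0.01298 = 2.011e+05 days = 550.7 years.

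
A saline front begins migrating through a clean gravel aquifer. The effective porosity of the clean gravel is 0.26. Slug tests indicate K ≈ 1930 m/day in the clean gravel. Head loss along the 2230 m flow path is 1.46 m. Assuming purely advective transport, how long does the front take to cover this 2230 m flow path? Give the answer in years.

Hydraulic gradient i = Δh / L = 1.46 / 2230 = 0.0006547.
Darcy flux q = K · i = 1930 × 0.0006547 = 1.264 m/day.
Seepage velocity v = q / n_e = 1.264 / 0.26 = 4.860 m/day.
Travel time t = L / v = 2230 / 4.860 = 458.9 days = 1.256 years.

1.26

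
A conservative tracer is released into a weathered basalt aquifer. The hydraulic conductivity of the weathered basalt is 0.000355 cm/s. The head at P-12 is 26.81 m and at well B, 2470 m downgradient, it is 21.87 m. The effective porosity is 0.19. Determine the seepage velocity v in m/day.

Convert K: 0.000355 cm/s × 864 = 0.3067 m/day.
Hydraulic gradient i = (26.81 − 21.87) / 2470 = 4.94 / 2470 = 0.002000.
Darcy flux q = K · i = 0.3067 × 0.002000 = 0.0006134 m/day.
Seepage velocity v = q / n_e = 0.0006134 / 0.19 = 0.003229 m/day.

0.00323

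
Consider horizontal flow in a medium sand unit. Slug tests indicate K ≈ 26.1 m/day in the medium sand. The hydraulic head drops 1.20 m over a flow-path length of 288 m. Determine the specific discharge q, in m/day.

0.109

Hydraulic gradient i = Δh / L = 1.20 / 288 = 0.004167.
Specific discharge q = K · i = 26.10 × 0.004167 = 0.1087 m/day.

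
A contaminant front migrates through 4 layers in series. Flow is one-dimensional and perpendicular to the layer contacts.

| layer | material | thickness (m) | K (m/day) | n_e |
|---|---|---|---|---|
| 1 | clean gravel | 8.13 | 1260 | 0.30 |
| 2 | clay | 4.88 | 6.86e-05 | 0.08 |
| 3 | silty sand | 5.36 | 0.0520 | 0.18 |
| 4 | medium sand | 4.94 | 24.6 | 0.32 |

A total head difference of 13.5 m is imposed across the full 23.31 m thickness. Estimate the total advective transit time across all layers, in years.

With flow normal to the layers, continuity requires the same specific discharge q through every layer.
Σ(b_i/K_i) = 8.13/1260 + 4.88/6.86e-05 + 5.36/0.0520 + 4.94/24.6 = 71240 d.
q = Δh / Σ(b_i/K_i) = 13.5 / 71240 = 0.0001895 m/day.
In each layer the seepage velocity is v_i = q/n_i, so the layer transit time is t_i = b_i·n_i / q:
  layer 1 (clean gravel): t_1 = 8.13 × 0.30 / 0.0001895 = 12871 d
  layer 2 (clay): t_2 = 4.88 × 0.08 / 0.0001895 = 2060 d
  layer 3 (silty sand): t_3 = 5.36 × 0.18 / 0.0001895 = 5091 d
  layer 4 (medium sand): t_4 = 4.94 × 0.32 / 0.0001895 = 8342 d
Total t = Σ t_i = 28364 days = 77.66 years.

77.7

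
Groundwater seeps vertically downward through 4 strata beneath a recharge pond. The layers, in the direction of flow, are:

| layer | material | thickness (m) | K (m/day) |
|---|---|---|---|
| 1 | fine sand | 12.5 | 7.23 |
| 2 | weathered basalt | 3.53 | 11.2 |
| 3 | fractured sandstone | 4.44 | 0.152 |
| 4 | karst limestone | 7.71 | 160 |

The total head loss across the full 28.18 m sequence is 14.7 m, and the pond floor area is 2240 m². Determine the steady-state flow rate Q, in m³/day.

1050

Flow is perpendicular to layering, so the layers act in series and the equivalent K is the thickness-weighted harmonic mean.
Total thickness L = 12.5 + 3.53 + 4.44 + 7.71 = 28.18 m.
Σ(b_i/K_i) = 12.5/7.23 + 3.53/11.2 + 4.44/0.152 + 7.71/160 = 31.30 d.
K_eq = L / Σ(b_i/K_i) = 28.18 / 31.30 = 0.9002 m/day.
Q = K_eq · A · (Δh/L) = 0.9002 × 2240 × (14.7/28.18) = 1052 m³/day.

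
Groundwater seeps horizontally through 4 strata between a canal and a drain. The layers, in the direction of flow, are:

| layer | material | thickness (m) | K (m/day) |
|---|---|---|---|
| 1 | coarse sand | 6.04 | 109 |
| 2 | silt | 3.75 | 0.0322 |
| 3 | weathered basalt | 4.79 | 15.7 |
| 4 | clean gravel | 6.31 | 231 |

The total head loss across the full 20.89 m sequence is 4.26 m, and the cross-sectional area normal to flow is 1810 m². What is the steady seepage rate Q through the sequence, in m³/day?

Flow is perpendicular to layering, so the layers act in series and the equivalent K is the thickness-weighted harmonic mean.
Total thickness L = 6.04 + 3.75 + 4.79 + 6.31 = 20.89 m.
Σ(b_i/K_i) = 6.04/109 + 3.75/0.0322 + 4.79/15.7 + 6.31/231 = 116.8 d.
K_eq = L / Σ(b_i/K_i) = 20.89 / 116.8 = 0.1788 m/day.
Q = K_eq · A · (Δh/L) = 0.1788 × 1810 × (4.26/20.89) = 65.99 m³/day.

66.0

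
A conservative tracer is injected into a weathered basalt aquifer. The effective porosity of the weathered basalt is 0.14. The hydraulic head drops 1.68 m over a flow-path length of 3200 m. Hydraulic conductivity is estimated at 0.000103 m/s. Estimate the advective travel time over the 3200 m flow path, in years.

Convert K: 0.000103 m/s × 86400 = 8.899 m/day.
Hydraulic gradient i = Δh / L = 1.68 / 3200 = 0.0005250.
Darcy flux q = K · i = 8.899 × 0.0005250 = 0.004672 m/day.
Seepage velocity v = q / n_e = 0.004672 / 0.14 = 0.03337 m/day.
Travel time t = L / v = 3200 / 0.03337 = 95889 days = 262.5 years.

263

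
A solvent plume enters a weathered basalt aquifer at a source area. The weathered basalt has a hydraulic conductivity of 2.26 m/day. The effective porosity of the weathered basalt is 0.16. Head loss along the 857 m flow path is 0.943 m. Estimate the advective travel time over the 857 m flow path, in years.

151

Hydraulic gradient i = Δh / L = 0.943 / 857 = 0.001100.
Darcy flux q = K · i = 2.260 × 0.001100 = 0.002487 m/day.
Seepage velocity v = q / n_e = 0.002487 / 0.16 = 0.01554 m/day.
Travel time t = L / v = 857 / 0.01554 = 55139 days = 151.0 years.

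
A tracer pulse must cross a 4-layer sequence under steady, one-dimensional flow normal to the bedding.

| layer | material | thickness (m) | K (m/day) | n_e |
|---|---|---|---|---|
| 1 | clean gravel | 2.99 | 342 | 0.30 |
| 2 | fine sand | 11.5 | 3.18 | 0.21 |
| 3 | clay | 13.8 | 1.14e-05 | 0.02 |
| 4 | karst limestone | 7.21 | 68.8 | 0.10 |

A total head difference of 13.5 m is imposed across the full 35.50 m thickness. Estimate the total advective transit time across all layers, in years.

1060

With flow normal to the layers, continuity requires the same specific discharge q through every layer.
Σ(b_i/K_i) = 2.99/342 + 11.5/3.18 + 13.8/1.14e-05 + 7.21/68.8 = 1.211e+06 d.
q = Δh / Σ(b_i/K_i) = 13.5 / 1.211e+06 = 1.115e-05 m/day.
In each layer the seepage velocity is v_i = q/n_i, so the layer transit time is t_i = b_i·n_i / q:
  layer 1 (clean gravel): t_1 = 2.99 × 0.30 / 1.115e-05 = 80433 d
  layer 2 (fine sand): t_2 = 11.5 × 0.21 / 1.115e-05 = 2.166e+05 d
  layer 3 (clay): t_3 = 13.8 × 0.02 / 1.115e-05 = 24749 d
  layer 4 (karst limestone): t_4 = 7.21 × 0.10 / 1.115e-05 = 64651 d
Total t = Σ t_i = 3.864e+05 days = 1058 years.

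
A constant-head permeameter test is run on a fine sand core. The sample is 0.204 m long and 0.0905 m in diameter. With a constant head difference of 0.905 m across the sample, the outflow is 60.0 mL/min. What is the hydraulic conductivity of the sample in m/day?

Cross-sectional area A = π·(d/2)² = π × (0.0905/2)² = 0.006433 m².
Convert discharge: 60.0 mL/min = 1.000e-06 m³/s.
Darcy's law rearranged: K = Q·L / (A·Δh) = 1.000e-06 × 0.204 / (0.006433 × 0.905) = 3.504e-05 m/s = 3.028 m/day.

3.03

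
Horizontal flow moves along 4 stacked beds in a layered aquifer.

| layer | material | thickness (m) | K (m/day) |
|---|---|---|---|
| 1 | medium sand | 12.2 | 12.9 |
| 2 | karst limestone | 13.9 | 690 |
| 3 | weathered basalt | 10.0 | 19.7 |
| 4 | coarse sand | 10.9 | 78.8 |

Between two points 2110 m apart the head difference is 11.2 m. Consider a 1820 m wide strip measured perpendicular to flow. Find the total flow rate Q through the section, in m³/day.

Flow is parallel to layering, so each bed carries its own Darcy discharge and the transmissivities add.
Σ(K_i·b_i) = 12.9×12.2 + 690×13.9 + 19.7×10.0 + 78.8×10.9 = 10804 m²/day.
Hydraulic gradient i = Δh / L = 11.2 / 2110 = 0.005308.
Q = Σ(K_i·b_i) · W · i = 10804 × 1820 × 0.005308 = 1.044e+05 m³/day.

104000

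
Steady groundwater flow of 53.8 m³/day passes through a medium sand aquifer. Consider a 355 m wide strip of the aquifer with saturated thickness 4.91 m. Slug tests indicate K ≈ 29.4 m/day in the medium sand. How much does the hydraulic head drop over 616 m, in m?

0.647

Cross-sectional area A = 355 × 4.91 = 1743 m².
From Q = K·A·i, i = Q / (K·A) = 53.8 / (29.40 × 1743) = 0.001050.
Head loss Δh = i · L = 0.001050 × 616 = 0.6467 m.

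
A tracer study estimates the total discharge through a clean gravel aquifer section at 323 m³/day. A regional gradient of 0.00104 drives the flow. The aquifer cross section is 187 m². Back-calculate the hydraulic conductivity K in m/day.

1660

Hydraulic gradient i = 0.00104.
From Q = K·A·i, K = Q / (A·i) = 323 / (187.0 × 0.001040) = 1661 m/day.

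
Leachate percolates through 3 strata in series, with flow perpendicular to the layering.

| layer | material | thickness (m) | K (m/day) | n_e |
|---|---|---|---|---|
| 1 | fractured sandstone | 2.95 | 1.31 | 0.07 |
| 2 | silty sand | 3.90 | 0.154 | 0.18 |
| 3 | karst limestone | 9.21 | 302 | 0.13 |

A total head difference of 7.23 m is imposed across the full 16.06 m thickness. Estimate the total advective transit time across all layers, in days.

8.04

With flow normal to the layers, continuity requires the same specific discharge q through every layer.
Σ(b_i/K_i) = 2.95/1.31 + 3.90/0.154 + 9.21/302 = 27.61 d.
q = Δh / Σ(b_i/K_i) = 7.23 / 27.61 = 0.2619 m/day.
In each layer the seepage velocity is v_i = q/n_i, so the layer transit time is t_i = b_i·n_i / q:
  layer 1 (fractured sandstone): t_1 = 2.95 × 0.07 / 0.2619 = 0.7885 d
  layer 2 (silty sand): t_2 = 3.90 × 0.18 / 0.2619 = 2.681 d
  layer 3 (karst limestone): t_3 = 9.21 × 0.13 / 0.2619 = 4.572 d
Total t = Σ t_i = 8.041 days.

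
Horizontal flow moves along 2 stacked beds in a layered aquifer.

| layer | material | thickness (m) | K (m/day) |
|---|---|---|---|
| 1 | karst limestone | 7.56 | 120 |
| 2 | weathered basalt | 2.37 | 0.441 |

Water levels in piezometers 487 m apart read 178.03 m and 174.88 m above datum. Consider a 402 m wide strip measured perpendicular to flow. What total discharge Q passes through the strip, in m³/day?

2360

Flow is parallel to layering, so each bed carries its own Darcy discharge and the transmissivities add.
Σ(K_i·b_i) = 120×7.56 + 0.441×2.37 = 908.2 m²/day.
Hydraulic gradient i = (178.03 − 174.88) / 487 = 3.15 / 487 = 0.006468.
Q = Σ(K_i·b_i) · W · i = 908.2 × 402 × 0.006468 = 2362 m³/day.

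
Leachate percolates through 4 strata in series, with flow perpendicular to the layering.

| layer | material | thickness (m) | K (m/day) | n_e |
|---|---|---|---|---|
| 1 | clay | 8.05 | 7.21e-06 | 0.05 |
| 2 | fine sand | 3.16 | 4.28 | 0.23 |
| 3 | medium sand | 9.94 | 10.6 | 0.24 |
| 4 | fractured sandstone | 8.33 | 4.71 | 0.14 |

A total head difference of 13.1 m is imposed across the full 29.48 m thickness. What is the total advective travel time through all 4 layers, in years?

1090

With flow normal to the layers, continuity requires the same specific discharge q through every layer.
Σ(b_i/K_i) = 8.05/7.21e-06 + 3.16/4.28 + 9.94/10.6 + 8.33/4.71 = 1.117e+06 d.
q = Δh / Σ(b_i/K_i) = 13.1 / 1.117e+06 = 1.173e-05 m/day.
In each layer the seepage velocity is v_i = q/n_i, so the layer transit time is t_i = b_i·n_i / q:
  layer 1 (clay): t_1 = 8.05 × 0.05 / 1.173e-05 = 34305 d
  layer 2 (fine sand): t_2 = 3.16 × 0.23 / 1.173e-05 = 61945 d
  layer 3 (medium sand): t_3 = 9.94 × 0.24 / 1.173e-05 = 2.033e+05 d
  layer 4 (fractured sandstone): t_4 = 8.33 × 0.14 / 1.173e-05 = 99395 d
Total t = Σ t_i = 3.990e+05 days = 1092 years.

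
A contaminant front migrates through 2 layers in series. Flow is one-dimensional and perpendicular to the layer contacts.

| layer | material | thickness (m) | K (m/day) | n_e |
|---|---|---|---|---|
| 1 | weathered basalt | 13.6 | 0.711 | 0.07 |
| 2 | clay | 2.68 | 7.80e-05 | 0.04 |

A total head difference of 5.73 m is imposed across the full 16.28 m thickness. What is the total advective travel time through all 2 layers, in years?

With flow normal to the layers, continuity requires the same specific discharge q through every layer.
Σ(b_i/K_i) = 13.6/0.711 + 2.68/7.80e-05 = 34378 d.
q = Δh / Σ(b_i/K_i) = 5.73 / 34378 = 0.0001667 m/day.
In each layer the seepage velocity is v_i = q/n_i, so the layer transit time is t_i = b_i·n_i / q:
  layer 1 (weathered basalt): t_1 = 13.6 × 0.07 / 0.0001667 = 5712 d
  layer 2 (clay): t_2 = 2.68 × 0.04 / 0.0001667 = 643.2 d
Total t = Σ t_i = 6355 days = 17.40 years.

17.4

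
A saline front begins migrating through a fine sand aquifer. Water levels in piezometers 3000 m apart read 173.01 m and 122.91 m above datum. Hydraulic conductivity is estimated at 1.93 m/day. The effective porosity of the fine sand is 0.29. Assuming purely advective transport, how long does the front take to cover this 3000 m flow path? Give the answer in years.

73.9

Hydraulic gradient i = (173.01 − 122.91) / 3000 = 50.1 / 3000 = 0.01670.
Darcy flux q = K · i = 1.930 × 0.01670 = 0.03223 m/day.
Seepage velocity v = q / n_e = 0.03223 / 0.29 = 0.1111 m/day.
Travel time t = L / v = 3000 / 0.1111 = 26993 days = 73.90 years.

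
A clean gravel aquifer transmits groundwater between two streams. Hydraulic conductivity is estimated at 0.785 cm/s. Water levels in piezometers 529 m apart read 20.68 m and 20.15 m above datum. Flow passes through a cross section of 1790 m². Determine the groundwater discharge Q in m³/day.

Convert K: 0.785 cm/s × 864 = 678.2 m/day.
Hydraulic gradient i = (20.68 − 20.15) / 529 = 0.53 / 529 = 0.001002.
Darcy's law: Q = K · A · i = 678.2 × 1790 × 0.001002 = 1216 m³/day.

1220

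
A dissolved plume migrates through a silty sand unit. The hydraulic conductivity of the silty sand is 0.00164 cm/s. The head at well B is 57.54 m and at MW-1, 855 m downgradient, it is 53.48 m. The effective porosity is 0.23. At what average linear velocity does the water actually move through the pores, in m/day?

0.0293

Convert K: 0.00164 cm/s × 864 = 1.417 m/day.
Hydraulic gradient i = (57.54 − 53.48) / 855 = 4.06 / 855 = 0.004749.
Darcy flux q = K · i = 1.417 × 0.004749 = 0.006728 m/day.
Seepage velocity v = q / n_e = 0.006728 / 0.23 = 0.02925 m/day.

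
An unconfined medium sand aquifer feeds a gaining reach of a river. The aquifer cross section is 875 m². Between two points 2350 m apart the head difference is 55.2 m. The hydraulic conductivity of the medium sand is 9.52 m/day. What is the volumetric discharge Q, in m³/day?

196

Hydraulic gradient i = Δh / L = 55.2 / 2350 = 0.02349.
Darcy's law: Q = K · A · i = 9.520 × 875.0 × 0.02349 = 195.7 m³/day.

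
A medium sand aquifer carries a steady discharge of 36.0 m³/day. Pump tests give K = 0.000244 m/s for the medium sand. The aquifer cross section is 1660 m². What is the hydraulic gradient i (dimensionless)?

Convert K: 0.000244 m/s × 86400 = 21.08 m/day.
From Q = K·A·i, i = Q / (K·A) = 36.0 / (21.08 × 1660) = 0.001029.

0.00103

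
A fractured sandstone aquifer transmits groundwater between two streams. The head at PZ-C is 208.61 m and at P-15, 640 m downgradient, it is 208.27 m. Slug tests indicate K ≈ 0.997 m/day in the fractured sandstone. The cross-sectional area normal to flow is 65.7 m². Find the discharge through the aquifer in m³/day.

0.0348

Hydraulic gradient i = (208.61 − 208.27) / 640 = 0.34 / 640 = 0.0005313.
Darcy's law: Q = K · A · i = 0.9970 × 65.70 × 0.0005313 = 0.03480 m³/day.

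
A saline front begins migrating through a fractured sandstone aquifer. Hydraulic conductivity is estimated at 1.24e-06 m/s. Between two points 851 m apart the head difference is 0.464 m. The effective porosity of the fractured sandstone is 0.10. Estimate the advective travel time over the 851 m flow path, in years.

3990

Convert K: 1.24e-06 m/s × 86400 = 0.1071 m/day.
Hydraulic gradient i = Δh / L = 0.464 / 851 = 0.0005452.
Darcy flux q = K · i = 0.1071 × 0.0005452 = 5.841e-05 m/day.
Seepage velocity v = q / n_e = 5.841e-05 / 0.10 = 0.0005841 m/day.
Travel time t = L / v = 851 / 0.0005841 = 1.457e+06 days = 3989 years.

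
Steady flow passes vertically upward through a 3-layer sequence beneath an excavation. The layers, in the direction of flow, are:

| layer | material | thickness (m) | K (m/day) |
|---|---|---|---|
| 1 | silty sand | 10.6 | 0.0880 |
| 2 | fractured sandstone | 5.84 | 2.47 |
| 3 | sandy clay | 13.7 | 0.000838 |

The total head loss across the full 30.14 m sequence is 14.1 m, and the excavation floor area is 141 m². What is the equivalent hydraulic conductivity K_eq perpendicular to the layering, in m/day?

Flow is perpendicular to layering, so the layers act in series and the equivalent K is the thickness-weighted harmonic mean.
Total thickness L = 10.6 + 5.84 + 13.7 = 30.14 m.
Σ(b_i/K_i) = 10.6/0.0880 + 5.84/2.47 + 13.7/0.000838 = 16471 d.
K_eq = L / Σ(b_i/K_i) = 30.14 / 16471 = 0.001830 m/day.

0.00183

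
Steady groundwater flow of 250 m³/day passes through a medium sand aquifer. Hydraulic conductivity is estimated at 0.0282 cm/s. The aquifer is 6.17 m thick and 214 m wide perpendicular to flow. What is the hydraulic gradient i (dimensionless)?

0.00777

Convert K: 0.0282 cm/s × 864 = 24.36 m/day.
Cross-sectional area A = 214 × 6.17 = 1320 m².
From Q = K·A·i, i = Q / (K·A) = 250 / (24.36 × 1320) = 0.007771.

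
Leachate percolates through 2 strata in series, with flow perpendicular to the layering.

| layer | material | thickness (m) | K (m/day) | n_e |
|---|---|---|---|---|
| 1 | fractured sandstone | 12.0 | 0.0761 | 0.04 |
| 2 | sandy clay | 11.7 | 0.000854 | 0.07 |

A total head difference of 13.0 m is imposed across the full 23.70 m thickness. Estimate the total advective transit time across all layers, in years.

3.79

With flow normal to the layers, continuity requires the same specific discharge q through every layer.
Σ(b_i/K_i) = 12.0/0.0761 + 11.7/0.000854 = 13858 d.
q = Δh / Σ(b_i/K_i) = 13.0 / 13858 = 0.0009381 m/day.
In each layer the seepage velocity is v_i = q/n_i, so the layer transit time is t_i = b_i·n_i / q:
  layer 1 (fractured sandstone): t_1 = 12.0 × 0.04 / 0.0009381 = 511.7 d
  layer 2 (sandy clay): t_2 = 11.7 × 0.07 / 0.0009381 = 873.0 d
Total t = Σ t_i = 1385 days = 3.791 years.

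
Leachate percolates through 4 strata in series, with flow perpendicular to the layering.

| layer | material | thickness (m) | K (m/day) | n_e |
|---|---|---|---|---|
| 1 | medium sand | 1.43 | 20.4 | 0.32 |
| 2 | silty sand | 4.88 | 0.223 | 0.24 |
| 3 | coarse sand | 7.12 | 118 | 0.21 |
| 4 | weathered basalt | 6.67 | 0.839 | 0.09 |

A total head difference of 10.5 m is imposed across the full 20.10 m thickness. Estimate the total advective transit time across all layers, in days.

10.6

With flow normal to the layers, continuity requires the same specific discharge q through every layer.
Σ(b_i/K_i) = 1.43/20.4 + 4.88/0.223 + 7.12/118 + 6.67/0.839 = 29.96 d.
q = Δh / Σ(b_i/K_i) = 10.5 / 29.96 = 0.3504 m/day.
In each layer the seepage velocity is v_i = q/n_i, so the layer transit time is t_i = b_i·n_i / q:
  layer 1 (medium sand): t_1 = 1.43 × 0.32 / 0.3504 = 1.306 d
  layer 2 (silty sand): t_2 = 4.88 × 0.24 / 0.3504 = 3.342 d
  layer 3 (coarse sand): t_3 = 7.12 × 0.21 / 0.3504 = 4.267 d
  layer 4 (weathered basalt): t_4 = 6.67 × 0.09 / 0.3504 = 1.713 d
Total t = Σ t_i = 10.63 days.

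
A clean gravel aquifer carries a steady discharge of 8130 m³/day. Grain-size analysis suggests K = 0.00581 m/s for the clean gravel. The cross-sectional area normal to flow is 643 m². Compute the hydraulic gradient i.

0.0252

Convert K: 0.00581 m/s × 86400 = 502.0 m/day.
From Q = K·A·i, i = Q / (K·A) = 8130 / (502.0 × 643.0) = 0.02519.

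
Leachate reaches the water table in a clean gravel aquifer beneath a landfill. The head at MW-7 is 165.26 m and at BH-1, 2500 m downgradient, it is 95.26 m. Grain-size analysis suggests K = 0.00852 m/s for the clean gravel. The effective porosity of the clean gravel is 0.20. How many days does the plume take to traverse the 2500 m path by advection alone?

24.3

Convert K: 0.00852 m/s × 86400 = 736.1 m/day.
Hydraulic gradient i = (165.26 − 95.26) / 2500 = 70 / 2500 = 0.02800.
Darcy flux q = K · i = 736.1 × 0.02800 = 20.61 m/day.
Seepage velocity v = q / n_e = 20.61 / 0.20 = 103.1 m/day.
Travel time t = L / v = 2500 / 103.1 = 24.26 days.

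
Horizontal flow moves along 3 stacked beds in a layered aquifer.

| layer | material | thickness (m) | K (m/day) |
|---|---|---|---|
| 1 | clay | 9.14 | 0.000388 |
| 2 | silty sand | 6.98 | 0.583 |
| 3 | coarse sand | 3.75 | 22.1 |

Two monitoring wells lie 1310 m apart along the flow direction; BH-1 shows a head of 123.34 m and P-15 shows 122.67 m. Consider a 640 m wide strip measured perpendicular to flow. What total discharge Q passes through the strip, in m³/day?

28.5

Flow is parallel to layering, so each bed carries its own Darcy discharge and the transmissivities add.
Σ(K_i·b_i) = 0.000388×9.14 + 0.583×6.98 + 22.1×3.75 = 86.95 m²/day.
Hydraulic gradient i = (123.34 − 122.67) / 1310 = 0.67 / 1310 = 0.0005115.
Q = Σ(K_i·b_i) · W · i = 86.95 × 640 × 0.0005115 = 28.46 m³/day.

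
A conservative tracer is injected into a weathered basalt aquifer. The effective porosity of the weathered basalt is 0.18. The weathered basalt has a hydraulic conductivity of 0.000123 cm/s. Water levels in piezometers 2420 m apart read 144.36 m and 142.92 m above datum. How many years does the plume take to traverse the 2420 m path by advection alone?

18900

Convert K: 0.000123 cm/s × 864 = 0.1063 m/day.
Hydraulic gradient i = (144.36 − 142.92) / 2420 = 1.44 / 2420 = 0.0005950.
Darcy flux q = K · i = 0.1063 × 0.0005950 = 6.324e-05 m/day.
Seepage velocity v = q / n_e = 6.324e-05 / 0.18 = 0.0003513 m/day.
Travel time t = L / v = 2420 / 0.0003513 = 6.888e+06 days = 18860 years.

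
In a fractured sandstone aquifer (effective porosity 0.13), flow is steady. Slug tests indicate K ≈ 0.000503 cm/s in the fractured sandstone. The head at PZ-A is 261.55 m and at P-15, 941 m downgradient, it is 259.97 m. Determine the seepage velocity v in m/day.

0.00561

Convert K: 0.000503 cm/s × 864 = 0.4346 m/day.
Hydraulic gradient i = (261.55 − 259.97) / 941 = 1.58 / 941 = 0.001679.
Darcy flux q = K · i = 0.4346 × 0.001679 = 0.0007297 m/day.
Seepage velocity v = q / n_e = 0.0007297 / 0.13 = 0.005613 m/day.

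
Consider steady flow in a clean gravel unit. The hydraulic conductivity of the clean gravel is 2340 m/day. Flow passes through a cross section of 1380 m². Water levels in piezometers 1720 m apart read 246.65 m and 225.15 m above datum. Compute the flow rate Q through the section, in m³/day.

Hydraulic gradient i = (246.65 − 225.15) / 1720 = 21.5 / 1720 = 0.01250.
Darcy's law: Q = K · A · i = 2340 × 1380 × 0.01250 = 40365 m³/day.

40400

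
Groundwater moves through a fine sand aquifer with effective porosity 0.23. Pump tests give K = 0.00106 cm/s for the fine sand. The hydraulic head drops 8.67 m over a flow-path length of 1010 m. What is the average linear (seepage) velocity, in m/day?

0.0342

Convert K: 0.00106 cm/s × 864 = 0.9158 m/day.
Hydraulic gradient i = Δh / L = 8.67 / 1010 = 0.008584.
Darcy flux q = K · i = 0.9158 × 0.008584 = 0.007862 m/day.
Seepage velocity v = q / n_e = 0.007862 / 0.23 = 0.03418 m/day.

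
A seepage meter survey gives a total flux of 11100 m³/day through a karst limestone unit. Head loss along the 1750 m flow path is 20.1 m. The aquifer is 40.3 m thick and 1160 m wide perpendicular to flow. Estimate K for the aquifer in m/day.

Cross-sectional area A = 1160 × 40.3 = 46748 m².
Hydraulic gradient i = Δh / L = 20.1 / 1750 = 0.01149.
From Q = K·A·i, K = Q / (A·i) = 11100 / (46748 × 0.01149) = 20.67 m/day.

20.7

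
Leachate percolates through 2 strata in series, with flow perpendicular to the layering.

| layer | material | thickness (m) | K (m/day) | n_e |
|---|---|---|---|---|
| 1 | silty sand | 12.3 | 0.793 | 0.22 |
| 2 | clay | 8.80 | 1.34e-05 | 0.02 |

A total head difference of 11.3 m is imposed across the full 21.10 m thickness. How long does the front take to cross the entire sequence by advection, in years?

With flow normal to the layers, continuity requires the same specific discharge q through every layer.
Σ(b_i/K_i) = 12.3/0.793 + 8.80/1.34e-05 = 6.567e+05 d.
q = Δh / Σ(b_i/K_i) = 11.3 / 6.567e+05 = 1.721e-05 m/day.
In each layer the seepage velocity is v_i = q/n_i, so the layer transit time is t_i = b_i·n_i / q:
  layer 1 (silty sand): t_1 = 12.3 × 0.22 / 1.721e-05 = 1.573e+05 d
  layer 2 (clay): t_2 = 8.80 × 0.02 / 1.721e-05 = 10229 d
Total t = Σ t_i = 1.675e+05 days = 458.6 years.

459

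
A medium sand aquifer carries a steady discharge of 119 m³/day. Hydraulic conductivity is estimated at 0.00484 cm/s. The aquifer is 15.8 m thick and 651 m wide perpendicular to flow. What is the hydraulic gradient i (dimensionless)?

Convert K: 0.00484 cm/s × 864 = 4.182 m/day.
Cross-sectional area A = 651 × 15.8 = 10286 m².
From Q = K·A·i, i = Q / (K·A) = 119 / (4.182 × 10286) = 0.002767.

0.00277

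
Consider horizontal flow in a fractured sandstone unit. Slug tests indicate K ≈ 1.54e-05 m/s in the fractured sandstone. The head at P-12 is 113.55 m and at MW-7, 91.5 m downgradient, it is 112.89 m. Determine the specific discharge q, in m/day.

0.00960

Convert K: 1.54e-05 m/s × 86400 = 1.331 m/day.
Hydraulic gradient i = (113.55 − 112.89) / 91.5 = 0.66 / 91.5 = 0.007213.
Specific discharge q = K · i = 1.331 × 0.007213 = 0.009597 m/day.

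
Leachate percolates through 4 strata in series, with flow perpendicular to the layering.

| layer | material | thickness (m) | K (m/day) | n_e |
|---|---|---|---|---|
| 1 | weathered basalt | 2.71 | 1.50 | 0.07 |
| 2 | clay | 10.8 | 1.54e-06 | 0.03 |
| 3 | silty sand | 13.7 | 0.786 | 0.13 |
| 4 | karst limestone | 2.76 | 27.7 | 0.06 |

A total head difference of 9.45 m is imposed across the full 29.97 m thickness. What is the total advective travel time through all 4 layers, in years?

5000

With flow normal to the layers, continuity requires the same specific discharge q through every layer.
Σ(b_i/K_i) = 2.71/1.50 + 10.8/1.54e-06 + 13.7/0.786 + 2.76/27.7 = 7.013e+06 d.
q = Δh / Σ(b_i/K_i) = 9.45 / 7.013e+06 = 1.347e-06 m/day.
In each layer the seepage velocity is v_i = q/n_i, so the layer transit time is t_i = b_i·n_i / q:
  layer 1 (weathered basalt): t_1 = 2.71 × 0.07 / 1.347e-06 = 1.408e+05 d
  layer 2 (clay): t_2 = 10.8 × 0.03 / 1.347e-06 = 2.404e+05 d
  layer 3 (silty sand): t_3 = 13.7 × 0.13 / 1.347e-06 = 1.322e+06 d
  layer 4 (karst limestone): t_4 = 2.76 × 0.06 / 1.347e-06 = 1.229e+05 d
Total t = Σ t_i = 1.826e+06 days = 4999 years.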